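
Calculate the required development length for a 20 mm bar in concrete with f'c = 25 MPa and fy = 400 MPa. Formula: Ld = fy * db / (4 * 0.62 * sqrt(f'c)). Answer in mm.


Ld = (fy * db) / (4 * 0.62 * sqrt(f'c))
= (400 * 20) / (4 * 0.62 * sqrt(25))
= 8000 / 12.4
= 645.16 mm

645.16 mm


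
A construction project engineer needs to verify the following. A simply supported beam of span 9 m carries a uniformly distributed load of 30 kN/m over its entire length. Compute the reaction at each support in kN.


Total load = w * L = 30 * 9 = 270 kN
By symmetry, each reaction R = total / 2 = 270 / 2 = 135.0 kN

135.0 kN


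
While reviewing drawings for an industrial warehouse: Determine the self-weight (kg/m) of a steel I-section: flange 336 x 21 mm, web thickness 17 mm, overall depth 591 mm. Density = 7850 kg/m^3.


A_flanges = 2 * 336 * 21 = 14112 mm^2
A_web = (591 - 2 * 21) * 17 = 9333 mm^2
A_total = 14112 + 9333 = 23445 mm^2 = 0.023445 m^2
Weight = rho * A = 7850 * 0.023445 = 184.0433 kg/m

184.0433 kg/m


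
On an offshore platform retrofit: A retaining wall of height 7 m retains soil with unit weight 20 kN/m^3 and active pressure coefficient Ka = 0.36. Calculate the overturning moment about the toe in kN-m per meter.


Pa = 0.5 * Ka * gamma * H^2
= 0.5 * 0.36 * 20 * 7^2
= 176.4 kN/m
Arm = H / 3 = 7 / 3 = 2.3333 m
Mo = Pa * arm = Pa * H / 3 = 176.4 * 7 / 3 = 411.6 kN-m/m

411.6 kN-m/m


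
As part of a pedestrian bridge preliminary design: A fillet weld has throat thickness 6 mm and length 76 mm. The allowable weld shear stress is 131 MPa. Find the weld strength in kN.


Strength = throat * length * allowable stress
= 6 * 76 * 131 N
= 59736 N
= 59.74 kN

59.74 kN


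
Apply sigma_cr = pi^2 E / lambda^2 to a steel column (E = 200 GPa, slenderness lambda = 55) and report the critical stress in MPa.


sigma_cr = pi^2 * E / lambda^2
= 9.8696 * 200000.0 / 55^2
= 9.8696 * 200000.0 / 3025
= 652.5358 MPa

652.5358 MPa


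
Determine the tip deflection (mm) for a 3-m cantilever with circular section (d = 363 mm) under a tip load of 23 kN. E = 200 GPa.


I = pi * d^4 / 64 = pi * 363^4 / 64 = 852307674.19 mm^4
L = 3000.0 mm, P = 23000.0 N, E = 200000.0 MPa
delta = P * L^3 / (3 * E * I)
= 23000.0 * 3000.0^3 / (3 * 200000.0 * 852307674.19)
= 1.2144 mm

1.2144 mm


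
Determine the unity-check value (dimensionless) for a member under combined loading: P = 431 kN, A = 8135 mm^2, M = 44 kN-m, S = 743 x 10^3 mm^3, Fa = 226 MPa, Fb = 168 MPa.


f_a = P / A = 431000.0 / 8135 = 52.9809 MPa
f_b = M / S = 44000000.0 / 743000.0 = 59.2194 MPa
Ratio = f_a / Fa + f_b / Fb
= 52.9809 / 226 + 59.2194 / 168
= 0.5869 (dimensionless)

0.5869 (dimensionless)


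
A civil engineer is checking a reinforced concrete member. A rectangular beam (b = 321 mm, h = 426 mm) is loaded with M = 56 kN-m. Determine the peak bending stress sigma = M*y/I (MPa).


I = b * h^3 / 12 = 321 * 426^3 / 12 = 2068009758.0 mm^4
y = h / 2 = 426 / 2 = 213.0 mm
M = 56 kN-m = 56000000.0 N-mm
sigma = M * y / I = 56000000.0 * 213.0 / 2068009758.0
= 5.77 MPa

5.77 MPa


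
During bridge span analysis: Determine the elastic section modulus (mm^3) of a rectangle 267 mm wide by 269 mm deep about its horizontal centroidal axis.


S = b * h^2 / 6
= 267 * 269^2 / 6
= 267 * 72361 / 6
= 3220064.5 mm^3

3220064.5 mm^3


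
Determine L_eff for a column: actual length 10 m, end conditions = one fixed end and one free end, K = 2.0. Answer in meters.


L_eff = K * L
= 2.0 * 10
= 20.0 m

20.0 m


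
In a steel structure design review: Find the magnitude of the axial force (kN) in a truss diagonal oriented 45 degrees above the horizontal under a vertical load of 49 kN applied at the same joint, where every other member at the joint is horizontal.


At the joint, only the diagonal has a vertical component, so vertical equilibrium gives:
F * sin(45) = 49
F = 49 / sin(45)
= 49 / 0.707107
= 69.3 kN

69.3 kN


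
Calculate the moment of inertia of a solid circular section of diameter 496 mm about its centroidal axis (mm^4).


r = d / 2 = 496 / 2 = 248.0 mm
I = pi * r^4 / 4 = pi * 248.0^4 / 4
= 2970958631.97 mm^4

2970958631.97 mm^4


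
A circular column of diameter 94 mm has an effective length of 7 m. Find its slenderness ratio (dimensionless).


Radius of gyration r = d / 4 = 94 / 4 = 23.5 mm
L_eff = 7000.0 mm
Slenderness ratio = L / r = 7000.0 / 23.5 = 297.87 (dimensionless)

297.87 (dimensionless)


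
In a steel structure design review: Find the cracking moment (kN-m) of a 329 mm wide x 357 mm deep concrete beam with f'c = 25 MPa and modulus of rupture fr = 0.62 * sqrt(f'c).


fr = 0.62 * sqrt(25) = 0.62 * 5.0 = 3.1 MPa
I = 329 * 357^3 / 12 = 1247438949.75 mm^4
y_t = 178.5 mm
M_cr = fr * I / y_t = 3.1 * 1247438949.75 / 178.5 N-mm
= 21.6642 kN-m

21.6642 kN-m


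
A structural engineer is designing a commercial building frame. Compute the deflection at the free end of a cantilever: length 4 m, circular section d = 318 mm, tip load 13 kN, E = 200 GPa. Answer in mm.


I = pi * d^4 / 64 = pi * 318^4 / 64 = 501970712.14 mm^4
L = 4000.0 mm, P = 13000.0 N, E = 200000.0 MPa
delta = P * L^3 / (3 * E * I)
= 13000.0 * 4000.0^3 / (3 * 200000.0 * 501970712.14)
= 2.7624 mm

2.7624 mm


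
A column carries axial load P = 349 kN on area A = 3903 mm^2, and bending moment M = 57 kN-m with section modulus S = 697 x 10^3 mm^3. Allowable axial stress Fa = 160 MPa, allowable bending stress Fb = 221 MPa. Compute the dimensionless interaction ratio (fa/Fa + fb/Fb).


f_a = P / A = 349000.0 / 3903 = 89.4184 MPa
f_b = M / S = 57000000.0 / 697000.0 = 81.7791 MPa
Ratio = f_a / Fa + f_b / Fb
= 89.4184 / 160 + 81.7791 / 221
= 0.9289 (dimensionless)

0.9289 (dimensionless)


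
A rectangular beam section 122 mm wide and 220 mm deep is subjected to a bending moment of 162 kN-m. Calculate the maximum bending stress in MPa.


I = b * h^3 / 12 = 122 * 220^3 / 12 = 108254666.67 mm^4
y = h / 2 = 220 / 2 = 110.0 mm
M = 162 kN-m = 162000000.0 N-mm
sigma = M * y / I = 162000000.0 * 110.0 / 108254666.67
= 164.61 MPa

164.61 MPa


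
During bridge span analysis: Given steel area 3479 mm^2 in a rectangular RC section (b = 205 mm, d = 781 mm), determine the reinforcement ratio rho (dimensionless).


rho = As / (b * d)
= 3479 / (205 * 781)
= 3479 / 160105
= 0.021729 (dimensionless)

0.021729 (dimensionless)


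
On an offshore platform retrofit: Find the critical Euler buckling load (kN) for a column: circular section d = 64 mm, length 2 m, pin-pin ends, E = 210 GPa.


I = pi * d^4 / 64 = 823549.66 mm^4
L = 2000.0 mm
P_cr = pi^2 * E * I / L^2
= 9.8696 * 210000.0 * 823549.66 / 2000.0^2
= 426725.74 N = 426.7257 kN

426.7257 kN


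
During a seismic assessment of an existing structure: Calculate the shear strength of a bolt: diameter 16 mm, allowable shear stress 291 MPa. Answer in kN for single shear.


A = pi * d^2 / 4 = pi * 16^2 / 4 = 201.0619 mm^2
V = f_v * A / 1000 = 291 * 201.0619 / 1000
= 58.509 kN

58.509 kN


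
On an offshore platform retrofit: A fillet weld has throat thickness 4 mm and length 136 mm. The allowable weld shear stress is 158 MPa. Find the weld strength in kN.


Strength = throat * length * allowable stress
= 4 * 136 * 158 N
= 85952 N
= 85.95 kN

85.95 kN


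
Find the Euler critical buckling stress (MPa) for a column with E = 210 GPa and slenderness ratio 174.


sigma_cr = pi^2 * E / lambda^2
= 9.8696 * 210000.0 / 174^2
= 9.8696 * 210000.0 / 30276
= 68.4574 MPa

68.4574 MPa


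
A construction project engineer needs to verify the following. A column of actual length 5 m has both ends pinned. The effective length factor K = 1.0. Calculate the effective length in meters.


L_eff = K * L
= 1.0 * 5
= 5.0 m

5.0 m


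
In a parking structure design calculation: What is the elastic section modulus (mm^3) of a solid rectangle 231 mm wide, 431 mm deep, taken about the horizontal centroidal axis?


S = b * h^2 / 6
= 231 * 431^2 / 6
= 231 * 185761 / 6
= 7151798.5 mm^3

7151798.5 mm^3


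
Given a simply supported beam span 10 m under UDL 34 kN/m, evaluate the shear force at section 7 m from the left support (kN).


R_A = w * L / 2 = 34 * 10 / 2 = 170.0 kN
V(x) = R_A - w * x = 170.0 - 34 * 7
= -68.0 kN

-68.0 kN


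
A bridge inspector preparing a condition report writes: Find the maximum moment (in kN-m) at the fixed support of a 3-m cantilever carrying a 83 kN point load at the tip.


For a cantilever with a point load at the free end:
M_max = P * L = 83 * 3 = 249 kN-m

249 kN-m


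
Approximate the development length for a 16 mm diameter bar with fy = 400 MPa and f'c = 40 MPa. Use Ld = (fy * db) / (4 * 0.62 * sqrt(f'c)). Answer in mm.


Ld = (fy * db) / (4 * 0.62 * sqrt(f'c))
= (400 * 16) / (4 * 0.62 * sqrt(40))
= 6400 / 15.6849
= 408.04 mm

408.04 mm


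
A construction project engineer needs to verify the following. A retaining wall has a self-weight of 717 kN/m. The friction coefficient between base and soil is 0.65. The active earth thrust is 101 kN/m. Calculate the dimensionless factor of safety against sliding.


Resisting force = mu * W = 0.65 * 717 = 466.05 kN/m
FOS = Resisting / Driving = 466.05 / 101
= 4.6144 (dimensionless)

4.6144 (dimensionless)


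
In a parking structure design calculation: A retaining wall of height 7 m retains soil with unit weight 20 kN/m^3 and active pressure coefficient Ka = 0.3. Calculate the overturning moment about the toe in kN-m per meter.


Pa = 0.5 * Ka * gamma * H^2
= 0.5 * 0.3 * 20 * 7^2
= 147.0 kN/m
Arm = H / 3 = 7 / 3 = 2.3333 m
Mo = Pa * arm = Pa * H / 3 = 147.0 * 7 / 3 = 343.0 kN-m/m

343.0 kN-m/m


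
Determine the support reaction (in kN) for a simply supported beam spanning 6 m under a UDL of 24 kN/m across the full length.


Total load = w * L = 24 * 6 = 144 kN
By symmetry, each reaction R = total / 2 = 144 / 2 = 72.0 kN

72.0 kN


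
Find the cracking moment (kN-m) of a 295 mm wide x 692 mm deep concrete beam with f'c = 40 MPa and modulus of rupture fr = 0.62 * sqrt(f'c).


fr = 0.62 * sqrt(40) = 0.62 * 6.3246 = 3.9212 MPa
I = 295 * 692^3 / 12 = 8146274746.67 mm^4
y_t = 346.0 mm
M_cr = fr * I / y_t = 3.9212 * 8146274746.67 / 346.0 N-mm
= 92.3219 kN-m

92.3219 kN-m


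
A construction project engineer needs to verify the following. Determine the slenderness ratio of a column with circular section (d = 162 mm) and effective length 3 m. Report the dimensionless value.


Radius of gyration r = d / 4 = 162 / 4 = 40.5 mm
L_eff = 3000.0 mm
Slenderness ratio = L / r = 3000.0 / 40.5 = 74.07 (dimensionless)

74.07 (dimensionless)


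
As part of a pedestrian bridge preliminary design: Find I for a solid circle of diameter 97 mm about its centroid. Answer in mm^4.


r = d / 2 = 97 / 2 = 48.5 mm
I = pi * r^4 / 4 = pi * 48.5^4 / 4
= 4345670.92 mm^4

4345670.92 mm^4


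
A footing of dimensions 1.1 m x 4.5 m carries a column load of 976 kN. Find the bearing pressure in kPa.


A = 1.1 * 4.5 = 4.95 m^2
q = P / A = 976 / 4.95
= 197.1717 kPa

197.1717 kPa


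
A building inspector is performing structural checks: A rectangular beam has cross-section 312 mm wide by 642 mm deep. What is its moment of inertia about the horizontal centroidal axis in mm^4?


I = b * h^3 / 12
= 312 * 642^3 / 12
= 312 * 264609288 / 12
= 6879841488.0 mm^4

6879841488.0 mm^4


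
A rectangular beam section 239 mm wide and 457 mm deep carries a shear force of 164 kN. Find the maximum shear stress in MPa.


A = b * h = 239 * 457 = 109223 mm^2
V = 164 kN = 164000.0 N
tau_max = 1.5 * V / A = 1.5 * 164000.0 / 109223
= 2.2523 MPa

2.2523 MPa


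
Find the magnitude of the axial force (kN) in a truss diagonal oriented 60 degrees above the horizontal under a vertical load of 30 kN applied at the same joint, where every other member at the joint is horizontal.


At the joint, only the diagonal has a vertical component, so vertical equilibrium gives:
F * sin(60) = 30
F = 30 / sin(60)
= 30 / 0.866025
= 34.64 kN

34.64 kN


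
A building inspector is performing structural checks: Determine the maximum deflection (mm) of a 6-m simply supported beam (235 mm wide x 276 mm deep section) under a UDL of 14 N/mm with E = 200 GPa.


I = 235 * 276^3 / 12 = 411731280.0 mm^4
L = 6000.0 mm, w = 14 N/mm, E = 200000.0 MPa
delta = 5 * w * L^4 / (384 * E * I)
= 5 * 14 * 6000.0^4 / (384 * 200000.0 * 411731280.0)
= 2.869 mm

2.869 mm


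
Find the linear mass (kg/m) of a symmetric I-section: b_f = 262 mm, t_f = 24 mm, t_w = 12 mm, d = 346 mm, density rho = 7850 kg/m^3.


A_flanges = 2 * 262 * 24 = 12576 mm^2
A_web = (346 - 2 * 24) * 12 = 3576 mm^2
A_total = 12576 + 3576 = 16152 mm^2 = 0.016152 m^2
Weight = rho * A = 7850 * 0.016152 = 126.7932 kg/m

126.7932 kg/m


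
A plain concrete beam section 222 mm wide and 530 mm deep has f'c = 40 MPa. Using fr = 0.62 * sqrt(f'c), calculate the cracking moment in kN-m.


fr = 0.62 * sqrt(40) = 0.62 * 6.3246 = 3.9212 MPa
I = 222 * 530^3 / 12 = 2754224500.0 mm^4
y_t = 265.0 mm
M_cr = fr * I / y_t = 3.9212 * 2754224500.0 / 265.0 N-mm
= 40.7545 kN-m

40.7545 kN-m


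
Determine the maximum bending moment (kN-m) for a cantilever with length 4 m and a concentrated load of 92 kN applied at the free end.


For a cantilever with a point load at the free end:
M_max = P * L = 92 * 4 = 368 kN-m

368 kN-m


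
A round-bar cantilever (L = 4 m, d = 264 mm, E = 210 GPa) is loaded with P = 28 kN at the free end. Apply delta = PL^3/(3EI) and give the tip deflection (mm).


I = pi * d^4 / 64 = pi * 264^4 / 64 = 238443564.89 mm^4
L = 4000.0 mm, P = 28000.0 N, E = 210000.0 MPa
delta = P * L^3 / (3 * E * I)
= 28000.0 * 4000.0^3 / (3 * 210000.0 * 238443564.89)
= 11.9292 mm

11.9292 mm


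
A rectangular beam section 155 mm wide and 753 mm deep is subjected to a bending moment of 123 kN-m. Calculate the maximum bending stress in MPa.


I = b * h^3 / 12 = 155 * 753^3 / 12 = 5514871286.25 mm^4
y = h / 2 = 753 / 2 = 376.5 mm
M = 123 kN-m = 123000000.0 N-mm
sigma = M * y / I = 123000000.0 * 376.5 / 5514871286.25
= 8.4 MPa

8.4 MPa


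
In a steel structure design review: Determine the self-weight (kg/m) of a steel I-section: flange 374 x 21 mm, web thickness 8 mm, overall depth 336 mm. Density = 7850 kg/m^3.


A_flanges = 2 * 374 * 21 = 15708 mm^2
A_web = (336 - 2 * 21) * 8 = 2352 mm^2
A_total = 15708 + 2352 = 18060 mm^2 = 0.018060 m^2
Weight = rho * A = 7850 * 0.018060 = 141.771 kg/m

141.771 kg/m


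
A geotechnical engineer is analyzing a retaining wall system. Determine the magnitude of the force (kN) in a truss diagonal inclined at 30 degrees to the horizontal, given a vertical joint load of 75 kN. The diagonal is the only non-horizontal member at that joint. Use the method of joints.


At the joint, only the diagonal has a vertical component, so vertical equilibrium gives:
F * sin(30) = 75
F = 75 / sin(30)
= 75 / 0.5
= 150.0 kN

150.0 kN


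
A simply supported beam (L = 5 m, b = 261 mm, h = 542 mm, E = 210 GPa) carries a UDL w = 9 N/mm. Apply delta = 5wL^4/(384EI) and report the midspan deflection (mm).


I = 261 * 542^3 / 12 = 3463036914.0 mm^4
L = 5000.0 mm, w = 9 N/mm, E = 210000.0 MPa
delta = 5 * w * L^4 / (384 * E * I)
= 5 * 9 * 5000.0^4 / (384 * 210000.0 * 3463036914.0)
= 0.1007 mm

0.1007 mm


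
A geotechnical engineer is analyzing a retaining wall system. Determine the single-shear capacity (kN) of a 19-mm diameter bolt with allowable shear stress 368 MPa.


A = pi * d^2 / 4 = pi * 19^2 / 4 = 283.5287 mm^2
V = f_v * A / 1000 = 368 * 283.5287 / 1000
= 104.3386 kN

104.3386 kN


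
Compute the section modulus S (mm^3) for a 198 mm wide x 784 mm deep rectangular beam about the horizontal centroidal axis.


S = b * h^2 / 6
= 198 * 784^2 / 6
= 198 * 614656 / 6
= 20283648.0 mm^3

20283648.0 mm^3


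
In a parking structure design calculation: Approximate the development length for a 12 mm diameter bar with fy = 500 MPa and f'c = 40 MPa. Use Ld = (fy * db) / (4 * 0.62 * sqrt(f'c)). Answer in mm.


Ld = (fy * db) / (4 * 0.62 * sqrt(f'c))
= (500 * 12) / (4 * 0.62 * sqrt(40))
= 6000 / 15.6849
= 382.53 mm

382.53 mm


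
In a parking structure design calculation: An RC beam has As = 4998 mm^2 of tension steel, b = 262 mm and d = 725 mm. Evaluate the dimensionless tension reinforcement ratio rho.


rho = As / (b * d)
= 4998 / (262 * 725)
= 4998 / 189950
= 0.026312 (dimensionless)

0.026312 (dimensionless)


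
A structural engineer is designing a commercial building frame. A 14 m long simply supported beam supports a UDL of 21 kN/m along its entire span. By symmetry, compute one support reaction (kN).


Total load = w * L = 21 * 14 = 294 kN
By symmetry, each reaction R = total / 2 = 294 / 2 = 147.0 kN

147.0 kN


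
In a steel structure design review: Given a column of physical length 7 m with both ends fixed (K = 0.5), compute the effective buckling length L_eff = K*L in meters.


L_eff = K * L
= 0.5 * 7
= 3.5 m

3.5 m


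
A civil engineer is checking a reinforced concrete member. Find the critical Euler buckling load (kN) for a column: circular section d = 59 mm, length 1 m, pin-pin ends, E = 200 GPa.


I = pi * d^4 / 64 = 594809.57 mm^4
L = 1000.0 mm
P_cr = pi^2 * E * I / L^2
= 9.8696 * 200000.0 * 594809.57 / 1000.0^2
= 1174107.02 N = 1174.107 kN

1174.107 kN


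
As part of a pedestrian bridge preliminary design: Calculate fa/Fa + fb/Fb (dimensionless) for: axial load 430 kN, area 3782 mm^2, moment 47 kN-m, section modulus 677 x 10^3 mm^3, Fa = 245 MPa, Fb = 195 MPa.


f_a = P / A = 430000.0 / 3782 = 113.6965 MPa
f_b = M / S = 47000000.0 / 677000.0 = 69.4239 MPa
Ratio = f_a / Fa + f_b / Fb
= 113.6965 / 245 + 69.4239 / 195
= 0.8201 (dimensionless)

0.8201 (dimensionless)


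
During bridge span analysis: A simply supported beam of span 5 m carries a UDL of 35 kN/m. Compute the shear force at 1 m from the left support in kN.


R_A = w * L / 2 = 35 * 5 / 2 = 87.5 kN
V(x) = R_A - w * x = 87.5 - 35 * 1
= 52.5 kN

52.5 kN


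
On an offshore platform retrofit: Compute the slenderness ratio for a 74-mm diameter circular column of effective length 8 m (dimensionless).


Radius of gyration r = d / 4 = 74 / 4 = 18.5 mm
L_eff = 8000.0 mm
Slenderness ratio = L / r = 8000.0 / 18.5 = 432.43 (dimensionless)

432.43 (dimensionless)


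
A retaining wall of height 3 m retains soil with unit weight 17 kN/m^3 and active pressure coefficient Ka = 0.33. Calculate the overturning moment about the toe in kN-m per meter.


Pa = 0.5 * Ka * gamma * H^2
= 0.5 * 0.33 * 17 * 3^2
= 25.245 kN/m
Arm = H / 3 = 3 / 3 = 1.0 m
Mo = Pa * arm = Pa * H / 3 = 25.245 * 3 / 3 = 25.245 kN-m/m

25.245 kN-m/m


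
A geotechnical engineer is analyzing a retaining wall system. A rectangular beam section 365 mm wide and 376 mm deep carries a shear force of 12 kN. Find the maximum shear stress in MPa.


A = b * h = 365 * 376 = 137240 mm^2
V = 12 kN = 12000.0 N
tau_max = 1.5 * V / A = 1.5 * 12000.0 / 137240
= 0.1312 MPa

0.1312 MPa


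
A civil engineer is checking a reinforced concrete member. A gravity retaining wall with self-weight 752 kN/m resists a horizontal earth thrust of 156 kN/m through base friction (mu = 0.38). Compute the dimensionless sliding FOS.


Resisting force = mu * W = 0.38 * 752 = 285.76 kN/m
FOS = Resisting / Driving = 285.76 / 156
= 1.8318 (dimensionless)

1.8318 (dimensionless)


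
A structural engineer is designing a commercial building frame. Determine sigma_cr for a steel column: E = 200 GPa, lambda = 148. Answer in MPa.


sigma_cr = pi^2 * E / lambda^2
= 9.8696 * 200000.0 / 148^2
= 9.8696 * 200000.0 / 21904
= 90.1169 MPa

90.1169 MPa


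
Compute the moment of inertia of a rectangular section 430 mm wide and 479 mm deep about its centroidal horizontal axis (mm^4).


I = b * h^3 / 12
= 430 * 479^3 / 12
= 430 * 109902239 / 12
= 3938163564.17 mm^4

3938163564.17 mm^4


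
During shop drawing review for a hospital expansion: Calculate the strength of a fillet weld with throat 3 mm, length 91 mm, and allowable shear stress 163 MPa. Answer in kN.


Strength = throat * length * allowable stress
= 3 * 91 * 163 N
= 44499 N
= 44.5 kN

44.5 kN


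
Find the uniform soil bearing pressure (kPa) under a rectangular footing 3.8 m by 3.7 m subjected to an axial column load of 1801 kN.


A = 3.8 * 3.7 = 14.06 m^2
q = P / A = 1801 / 14.06
= 128.0939 kPa

128.0939 kPa


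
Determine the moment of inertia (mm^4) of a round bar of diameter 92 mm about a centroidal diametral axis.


r = d / 2 = 92 / 2 = 46.0 mm
I = pi * r^4 / 4 = pi * 46.0^4 / 4
= 3516585.72 mm^4

3516585.72 mm^4


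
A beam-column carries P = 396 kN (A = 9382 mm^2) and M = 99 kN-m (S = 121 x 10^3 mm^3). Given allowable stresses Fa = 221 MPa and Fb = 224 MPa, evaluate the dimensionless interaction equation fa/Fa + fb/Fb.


f_a = P / A = 396000.0 / 9382 = 42.2085 MPa
f_b = M / S = 99000000.0 / 121000.0 = 818.1818 MPa
Ratio = f_a / Fa + f_b / Fb
= 42.2085 / 221 + 818.1818 / 224
= 3.8436 (dimensionless)

3.8436 (dimensionless)


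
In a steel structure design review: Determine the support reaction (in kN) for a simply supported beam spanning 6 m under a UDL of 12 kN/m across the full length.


Total load = w * L = 12 * 6 = 72 kN
By symmetry, each reaction R = total / 2 = 72 / 2 = 36.0 kN

36.0 kN


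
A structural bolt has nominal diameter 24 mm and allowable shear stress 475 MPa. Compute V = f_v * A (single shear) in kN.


A = pi * d^2 / 4 = pi * 24^2 / 4 = 452.3893 mm^2
V = f_v * A / 1000 = 475 * 452.3893 / 1000
= 214.8849 kN

214.8849 kN


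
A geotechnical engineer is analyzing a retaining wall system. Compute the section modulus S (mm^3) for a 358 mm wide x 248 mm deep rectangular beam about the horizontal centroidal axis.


S = b * h^2 / 6
= 358 * 248^2 / 6
= 358 * 61504 / 6
= 3669738.67 mm^3

3669738.67 mm^3


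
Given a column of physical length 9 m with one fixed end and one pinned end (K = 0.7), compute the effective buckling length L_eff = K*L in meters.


L_eff = K * L
= 0.7 * 9
= 6.3 m

6.3 m


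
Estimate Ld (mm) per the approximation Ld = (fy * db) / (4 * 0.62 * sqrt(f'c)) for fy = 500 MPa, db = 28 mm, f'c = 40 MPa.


Ld = (fy * db) / (4 * 0.62 * sqrt(f'c))
= (500 * 28) / (4 * 0.62 * sqrt(40))
= 14000 / 15.6849
= 892.58 mm

892.58 mm


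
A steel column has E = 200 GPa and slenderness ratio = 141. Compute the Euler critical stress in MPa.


sigma_cr = pi^2 * E / lambda^2
= 9.8696 * 200000.0 / 141^2
= 9.8696 * 200000.0 / 19881
= 99.2868 MPa

99.2868 MPa


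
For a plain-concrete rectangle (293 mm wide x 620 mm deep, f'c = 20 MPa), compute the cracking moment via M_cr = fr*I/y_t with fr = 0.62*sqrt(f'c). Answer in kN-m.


fr = 0.62 * sqrt(20) = 0.62 * 4.4721 = 2.7727 MPa
I = 293 * 620^3 / 12 = 5819175333.33 mm^4
y_t = 310.0 mm
M_cr = fr * I / y_t = 2.7727 * 5819175333.33 / 310.0 N-mm
= 52.0483 kN-m

52.0483 kN-m


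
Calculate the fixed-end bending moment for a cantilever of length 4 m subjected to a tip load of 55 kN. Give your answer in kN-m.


For a cantilever with a point load at the free end:
M_max = P * L = 55 * 4 = 220 kN-m

220 kN-m


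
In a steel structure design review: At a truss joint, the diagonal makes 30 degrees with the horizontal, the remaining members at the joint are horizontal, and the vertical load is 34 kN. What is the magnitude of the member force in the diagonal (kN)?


At the joint, only the diagonal has a vertical component, so vertical equilibrium gives:
F * sin(30) = 34
F = 34 / sin(30)
= 34 / 0.5
= 68.0 kN

68.0 kN


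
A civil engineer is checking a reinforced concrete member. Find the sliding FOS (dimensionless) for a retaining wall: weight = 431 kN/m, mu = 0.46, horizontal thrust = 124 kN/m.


Resisting force = mu * W = 0.46 * 431 = 198.26 kN/m
FOS = Resisting / Driving = 198.26 / 124
= 1.5989 (dimensionless)

1.5989 (dimensionless)


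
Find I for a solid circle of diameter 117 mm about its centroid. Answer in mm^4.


r = d / 2 = 117 / 2 = 58.5 mm
I = pi * r^4 / 4 = pi * 58.5^4 / 4
= 9198422.33 mm^4

9198422.33 mm^4


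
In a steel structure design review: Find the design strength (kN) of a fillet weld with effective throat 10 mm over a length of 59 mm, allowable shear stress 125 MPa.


Strength = throat * length * allowable stress
= 10 * 59 * 125 N
= 73750 N
= 73.75 kN

73.75 kN


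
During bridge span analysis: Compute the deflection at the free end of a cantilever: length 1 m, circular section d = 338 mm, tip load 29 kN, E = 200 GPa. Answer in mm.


I = pi * d^4 / 64 = pi * 338^4 / 64 = 640673410.1 mm^4
L = 1000.0 mm, P = 29000.0 N, E = 200000.0 MPa
delta = P * L^3 / (3 * E * I)
= 29000.0 * 1000.0^3 / (3 * 200000.0 * 640673410.1)
= 0.0754 mm

0.0754 mm


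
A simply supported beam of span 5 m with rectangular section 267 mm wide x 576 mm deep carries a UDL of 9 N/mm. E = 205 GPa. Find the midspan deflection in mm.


I = 267 * 576^3 / 12 = 4252041216.0 mm^4
L = 5000.0 mm, w = 9 N/mm, E = 205000.0 MPa
delta = 5 * w * L^4 / (384 * E * I)
= 5 * 9 * 5000.0^4 / (384 * 205000.0 * 4252041216.0)
= 0.084 mm

0.084 mm


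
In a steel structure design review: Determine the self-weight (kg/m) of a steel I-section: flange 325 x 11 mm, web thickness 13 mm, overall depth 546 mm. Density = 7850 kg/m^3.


A_flanges = 2 * 325 * 11 = 7150 mm^2
A_web = (546 - 2 * 11) * 13 = 6812 mm^2
A_total = 7150 + 6812 = 13962 mm^2 = 0.013962 m^2
Weight = rho * A = 7850 * 0.013962 = 109.6017 kg/m

109.6017 kg/m


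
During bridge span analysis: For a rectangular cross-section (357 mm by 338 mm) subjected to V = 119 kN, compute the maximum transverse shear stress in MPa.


A = b * h = 357 * 338 = 120666 mm^2
V = 119 kN = 119000.0 N
tau_max = 1.5 * V / A = 1.5 * 119000.0 / 120666
= 1.4793 MPa

1.4793 MPa


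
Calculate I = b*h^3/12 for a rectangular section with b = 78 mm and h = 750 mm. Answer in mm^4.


I = b * h^3 / 12
= 78 * 750^3 / 12
= 78 * 421875000 / 12
= 2742187500.0 mm^4

2742187500.0 mm^4


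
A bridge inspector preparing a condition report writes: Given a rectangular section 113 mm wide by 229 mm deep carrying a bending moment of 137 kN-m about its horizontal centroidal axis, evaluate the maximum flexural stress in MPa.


I = b * h^3 / 12 = 113 * 229^3 / 12 = 113084646.42 mm^4
y = h / 2 = 229 / 2 = 114.5 mm
M = 137 kN-m = 137000000.0 N-mm
sigma = M * y / I = 137000000.0 * 114.5 / 113084646.42
= 138.71 MPa

138.71 MPa


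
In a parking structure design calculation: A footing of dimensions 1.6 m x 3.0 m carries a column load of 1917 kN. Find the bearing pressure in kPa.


A = 1.6 * 3.0 = 4.8 m^2
q = P / A = 1917 / 4.8
= 399.375 kPa

399.375 kPa


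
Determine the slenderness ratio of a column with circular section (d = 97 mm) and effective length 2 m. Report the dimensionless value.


Radius of gyration r = d / 4 = 97 / 4 = 24.25 mm
L_eff = 2000.0 mm
Slenderness ratio = L / r = 2000.0 / 24.25 = 82.47 (dimensionless)

82.47 (dimensionless)


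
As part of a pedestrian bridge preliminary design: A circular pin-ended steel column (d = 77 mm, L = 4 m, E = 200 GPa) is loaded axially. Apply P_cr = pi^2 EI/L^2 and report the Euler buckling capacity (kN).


I = pi * d^4 / 64 = 1725570.86 mm^4
L = 4000.0 mm
P_cr = pi^2 * E * I / L^2
= 9.8696 * 200000.0 * 1725570.86 / 4000.0^2
= 212883.77 N = 212.8838 kN

212.8838 kN


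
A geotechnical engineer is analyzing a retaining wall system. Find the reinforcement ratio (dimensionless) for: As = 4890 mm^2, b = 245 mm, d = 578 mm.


rho = As / (b * d)
= 4890 / (245 * 578)
= 4890 / 141610
= 0.034531 (dimensionless)

0.034531 (dimensionless)


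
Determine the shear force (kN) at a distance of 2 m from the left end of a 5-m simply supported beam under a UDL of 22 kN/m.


R_A = w * L / 2 = 22 * 5 / 2 = 55.0 kN
V(x) = R_A - w * x = 55.0 - 22 * 2
= 11.0 kN

11.0 kN


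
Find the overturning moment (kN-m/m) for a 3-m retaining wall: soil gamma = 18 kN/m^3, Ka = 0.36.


Pa = 0.5 * Ka * gamma * H^2
= 0.5 * 0.36 * 18 * 3^2
= 29.16 kN/m
Arm = H / 3 = 3 / 3 = 1.0 m
Mo = Pa * arm = Pa * H / 3 = 29.16 * 3 / 3 = 29.16 kN-m/m

29.16 kN-m/m


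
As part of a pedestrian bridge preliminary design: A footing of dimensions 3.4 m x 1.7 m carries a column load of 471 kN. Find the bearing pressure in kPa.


A = 3.4 * 1.7 = 5.78 m^2
q = P / A = 471 / 5.78
= 81.4879 kPa

81.4879 kPa


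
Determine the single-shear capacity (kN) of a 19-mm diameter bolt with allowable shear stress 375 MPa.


A = pi * d^2 / 4 = pi * 19^2 / 4 = 283.5287 mm^2
V = f_v * A / 1000 = 375 * 283.5287 / 1000
= 106.3233 kN

106.3233 kN


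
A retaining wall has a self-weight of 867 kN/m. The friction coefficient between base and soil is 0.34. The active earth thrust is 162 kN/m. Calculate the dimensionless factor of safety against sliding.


Resisting force = mu * W = 0.34 * 867 = 294.78 kN/m
FOS = Resisting / Driving = 294.78 / 162
= 1.8196 (dimensionless)

1.8196 (dimensionless)


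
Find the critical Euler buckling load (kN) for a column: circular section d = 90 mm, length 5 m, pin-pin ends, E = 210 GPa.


I = pi * d^4 / 64 = 3220623.34 mm^4
L = 5000.0 mm
P_cr = pi^2 * E * I / L^2
= 9.8696 * 210000.0 * 3220623.34 / 5000.0^2
= 267004.74 N = 267.0047 kN

267.0047 kN


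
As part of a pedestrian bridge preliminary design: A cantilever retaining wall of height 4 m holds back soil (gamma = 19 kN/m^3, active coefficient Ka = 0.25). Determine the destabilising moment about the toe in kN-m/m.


Pa = 0.5 * Ka * gamma * H^2
= 0.5 * 0.25 * 19 * 4^2
= 38.0 kN/m
Arm = H / 3 = 4 / 3 = 1.3333 m
Mo = Pa * arm = Pa * H / 3 = 38.0 * 4 / 3 = 50.6667 kN-m/m

50.6667 kN-m/m


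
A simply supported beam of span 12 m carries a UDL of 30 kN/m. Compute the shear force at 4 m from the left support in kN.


R_A = w * L / 2 = 30 * 12 / 2 = 180.0 kN
V(x) = R_A - w * x = 180.0 - 30 * 4
= 60.0 kN

60.0 kN


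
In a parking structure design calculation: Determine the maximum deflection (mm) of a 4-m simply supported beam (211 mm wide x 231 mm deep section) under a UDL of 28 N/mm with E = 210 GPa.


I = 211 * 231^3 / 12 = 216739041.75 mm^4
L = 4000.0 mm, w = 28 N/mm, E = 210000.0 MPa
delta = 5 * w * L^4 / (384 * E * I)
= 5 * 28 * 4000.0^4 / (384 * 210000.0 * 216739041.75)
= 2.0506 mm

2.0506 mm


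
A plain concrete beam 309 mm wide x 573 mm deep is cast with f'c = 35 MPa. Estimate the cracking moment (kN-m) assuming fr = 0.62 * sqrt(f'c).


fr = 0.62 * sqrt(35) = 0.62 * 5.9161 = 3.668 MPa
I = 309 * 573^3 / 12 = 4844412312.75 mm^4
y_t = 286.5 mm
M_cr = fr * I / y_t = 3.668 * 4844412312.75 / 286.5 N-mm
= 62.0215 kN-m

62.0215 kN-m


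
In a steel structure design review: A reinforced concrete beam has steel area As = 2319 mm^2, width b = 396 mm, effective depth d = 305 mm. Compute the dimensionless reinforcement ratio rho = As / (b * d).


rho = As / (b * d)
= 2319 / (396 * 305)
= 2319 / 120780
= 0.0192 (dimensionless)

0.0192 (dimensionless)


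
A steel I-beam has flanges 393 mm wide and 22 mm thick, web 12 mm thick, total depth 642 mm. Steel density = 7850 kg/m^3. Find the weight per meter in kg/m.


A_flanges = 2 * 393 * 22 = 17292 mm^2
A_web = (642 - 2 * 22) * 12 = 7176 mm^2
A_total = 17292 + 7176 = 24468 mm^2 = 0.024468 m^2
Weight = rho * A = 7850 * 0.024468 = 192.0738 kg/m

192.0738 kg/m


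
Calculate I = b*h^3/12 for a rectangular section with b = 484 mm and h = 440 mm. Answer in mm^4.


I = b * h^3 / 12
= 484 * 440^3 / 12
= 484 * 85184000 / 12
= 3435754666.67 mm^4

3435754666.67 mm^4


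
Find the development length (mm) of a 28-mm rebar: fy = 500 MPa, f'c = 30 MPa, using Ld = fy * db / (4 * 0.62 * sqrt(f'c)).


Ld = (fy * db) / (4 * 0.62 * sqrt(f'c))
= (500 * 28) / (4 * 0.62 * sqrt(30))
= 14000 / 13.5835
= 1030.66 mm

1030.66 mm


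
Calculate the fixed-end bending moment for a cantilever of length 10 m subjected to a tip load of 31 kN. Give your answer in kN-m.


For a cantilever with a point load at the free end:
M_max = P * L = 31 * 10 = 310 kN-m

310 kN-m


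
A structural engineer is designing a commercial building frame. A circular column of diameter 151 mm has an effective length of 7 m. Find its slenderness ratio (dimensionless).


Radius of gyration r = d / 4 = 151 / 4 = 37.75 mm
L_eff = 7000.0 mm
Slenderness ratio = L / r = 7000.0 / 37.75 = 185.43 (dimensionless)

185.43 (dimensionless)


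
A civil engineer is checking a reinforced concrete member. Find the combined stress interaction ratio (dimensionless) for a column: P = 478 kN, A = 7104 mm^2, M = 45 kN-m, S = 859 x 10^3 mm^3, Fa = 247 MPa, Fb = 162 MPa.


f_a = P / A = 478000.0 / 7104 = 67.286 MPa
f_b = M / S = 45000000.0 / 859000.0 = 52.3865 MPa
Ratio = f_a / Fa + f_b / Fb
= 67.286 / 247 + 52.3865 / 162
= 0.5958 (dimensionless)

0.5958 (dimensionless)


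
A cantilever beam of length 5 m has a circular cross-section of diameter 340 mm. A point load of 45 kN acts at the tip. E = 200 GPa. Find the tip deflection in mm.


I = pi * d^4 / 64 = pi * 340^4 / 64 = 655972400.05 mm^4
L = 5000.0 mm, P = 45000.0 N, E = 200000.0 MPa
delta = P * L^3 / (3 * E * I)
= 45000.0 * 5000.0^3 / (3 * 200000.0 * 655972400.05)
= 14.2918 mm

14.2918 mm


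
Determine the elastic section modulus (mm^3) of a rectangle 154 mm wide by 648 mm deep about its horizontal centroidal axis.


S = b * h^2 / 6
= 154 * 648^2 / 6
= 154 * 419904 / 6
= 10777536.0 mm^3

10777536.0 mm^3


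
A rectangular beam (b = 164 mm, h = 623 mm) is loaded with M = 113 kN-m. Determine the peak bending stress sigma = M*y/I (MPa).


I = b * h^3 / 12 = 164 * 623^3 / 12 = 3304659682.33 mm^4
y = h / 2 = 623 / 2 = 311.5 mm
M = 113 kN-m = 113000000.0 N-mm
sigma = M * y / I = 113000000.0 * 311.5 / 3304659682.33
= 10.65 MPa

10.65 MPa


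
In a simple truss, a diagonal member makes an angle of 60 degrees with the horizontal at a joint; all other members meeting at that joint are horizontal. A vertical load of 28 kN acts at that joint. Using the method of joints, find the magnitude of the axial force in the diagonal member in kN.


At the joint, only the diagonal has a vertical component, so vertical equilibrium gives:
F * sin(60) = 28
F = 28 / sin(60)
= 28 / 0.866025
= 32.33 kN

32.33 kN


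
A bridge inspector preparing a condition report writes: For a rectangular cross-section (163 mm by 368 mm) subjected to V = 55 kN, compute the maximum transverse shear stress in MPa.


A = b * h = 163 * 368 = 59984 mm^2
V = 55 kN = 55000.0 N
tau_max = 1.5 * V / A = 1.5 * 55000.0 / 59984
= 1.3754 MPa

1.3754 MPa


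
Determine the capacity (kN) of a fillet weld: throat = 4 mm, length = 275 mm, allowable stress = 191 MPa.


Strength = throat * length * allowable stress
= 4 * 275 * 191 N
= 210100 N
= 210.1 kN

210.1 kN


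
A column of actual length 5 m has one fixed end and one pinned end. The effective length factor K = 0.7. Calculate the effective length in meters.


L_eff = K * L
= 0.7 * 5
= 3.5 m

3.5 m


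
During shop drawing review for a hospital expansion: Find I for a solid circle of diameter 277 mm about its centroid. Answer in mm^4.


r = d / 2 = 277 / 2 = 138.5 mm
I = pi * r^4 / 4 = pi * 138.5^4 / 4
= 288994099.02 mm^4

288994099.02 mm^4


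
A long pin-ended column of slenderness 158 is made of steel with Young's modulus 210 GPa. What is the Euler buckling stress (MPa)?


sigma_cr = pi^2 * E / lambda^2
= 9.8696 * 210000.0 / 158^2
= 9.8696 * 210000.0 / 24964
= 83.0242 MPa

83.0242 MPa


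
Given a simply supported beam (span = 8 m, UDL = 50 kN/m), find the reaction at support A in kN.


Total load = w * L = 50 * 8 = 400 kN
By symmetry, each reaction R = total / 2 = 400 / 2 = 200.0 kN

200.0 kN


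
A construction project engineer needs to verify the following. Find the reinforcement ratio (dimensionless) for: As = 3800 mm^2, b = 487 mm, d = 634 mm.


rho = As / (b * d)
= 3800 / (487 * 634)
= 3800 / 308758
= 0.012307 (dimensionless)

0.012307 (dimensionless)


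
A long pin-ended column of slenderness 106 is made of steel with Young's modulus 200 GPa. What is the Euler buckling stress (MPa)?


sigma_cr = pi^2 * E / lambda^2
= 9.8696 * 200000.0 / 106^2
= 9.8696 * 200000.0 / 11236
= 175.6783 MPa

175.6783 MPa


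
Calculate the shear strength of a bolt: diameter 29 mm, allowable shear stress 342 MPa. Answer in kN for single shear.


A = pi * d^2 / 4 = pi * 29^2 / 4 = 660.5199 mm^2
V = f_v * A / 1000 = 342 * 660.5199 / 1000
= 225.8978 kN

225.8978 kN


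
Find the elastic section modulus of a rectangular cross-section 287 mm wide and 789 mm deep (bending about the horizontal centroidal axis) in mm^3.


S = b * h^2 / 6
= 287 * 789^2 / 6
= 287 * 622521 / 6
= 29777254.5 mm^3

29777254.5 mm^3


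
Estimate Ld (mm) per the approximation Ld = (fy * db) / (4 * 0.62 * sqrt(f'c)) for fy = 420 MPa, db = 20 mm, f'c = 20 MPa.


Ld = (fy * db) / (4 * 0.62 * sqrt(f'c))
= (420 * 20) / (4 * 0.62 * sqrt(20))
= 8400 / 11.0909
= 757.38 mm

757.38 mm


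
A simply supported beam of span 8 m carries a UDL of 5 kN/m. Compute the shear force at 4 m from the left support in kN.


R_A = w * L / 2 = 5 * 8 / 2 = 20.0 kN
V(x) = R_A - w * x = 20.0 - 5 * 4
= 0.0 kN

0.0 kN


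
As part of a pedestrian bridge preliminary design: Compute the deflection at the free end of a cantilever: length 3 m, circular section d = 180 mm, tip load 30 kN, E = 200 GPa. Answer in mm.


I = pi * d^4 / 64 = pi * 180^4 / 64 = 51529973.5 mm^4
L = 3000.0 mm, P = 30000.0 N, E = 200000.0 MPa
delta = P * L^3 / (3 * E * I)
= 30000.0 * 3000.0^3 / (3 * 200000.0 * 51529973.5)
= 26.1983 mm

26.1983 mm


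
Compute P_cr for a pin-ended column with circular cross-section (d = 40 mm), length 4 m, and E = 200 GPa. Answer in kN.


I = pi * d^4 / 64 = 125663.71 mm^4
L = 4000.0 mm
P_cr = pi^2 * E * I / L^2
= 9.8696 * 200000.0 * 125663.71 / 4000.0^2
= 15503.14 N = 15.5031 kN

15.5031 kN


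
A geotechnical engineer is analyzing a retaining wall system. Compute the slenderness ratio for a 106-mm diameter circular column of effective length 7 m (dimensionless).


Radius of gyration r = d / 4 = 106 / 4 = 26.5 mm
L_eff = 7000.0 mm
Slenderness ratio = L / r = 7000.0 / 26.5 = 264.15 (dimensionless)

264.15 (dimensionless)


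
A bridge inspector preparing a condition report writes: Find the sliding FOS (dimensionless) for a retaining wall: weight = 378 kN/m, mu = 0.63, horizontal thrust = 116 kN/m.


Resisting force = mu * W = 0.63 * 378 = 238.14 kN/m
FOS = Resisting / Driving = 238.14 / 116
= 2.0529 (dimensionless)

2.0529 (dimensionless)


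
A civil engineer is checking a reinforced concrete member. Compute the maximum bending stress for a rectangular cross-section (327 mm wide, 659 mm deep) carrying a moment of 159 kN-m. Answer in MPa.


I = b * h^3 / 12 = 327 * 659^3 / 12 = 7798709627.75 mm^4
y = h / 2 = 659 / 2 = 329.5 mm
M = 159 kN-m = 159000000.0 N-mm
sigma = M * y / I = 159000000.0 * 329.5 / 7798709627.75
= 6.72 MPa

6.72 MPa


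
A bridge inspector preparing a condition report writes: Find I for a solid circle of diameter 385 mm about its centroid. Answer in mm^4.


r = d / 2 = 385 / 2 = 192.5 mm
I = pi * r^4 / 4 = pi * 192.5^4 / 4
= 1078481790.6 mm^4

1078481790.6 mm^4


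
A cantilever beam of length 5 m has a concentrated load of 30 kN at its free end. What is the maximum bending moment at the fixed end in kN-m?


For a cantilever with a point load at the free end:
M_max = P * L = 30 * 5 = 150 kN-m

150 kN-m


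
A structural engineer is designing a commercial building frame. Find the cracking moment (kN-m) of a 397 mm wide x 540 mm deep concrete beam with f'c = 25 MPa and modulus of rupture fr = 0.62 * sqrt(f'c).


fr = 0.62 * sqrt(25) = 0.62 * 5.0 = 3.1 MPa
I = 397 * 540^3 / 12 = 5209434000.0 mm^4
y_t = 270.0 mm
M_cr = fr * I / y_t = 3.1 * 5209434000.0 / 270.0 N-mm
= 59.812 kN-m

59.812 kN-m
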